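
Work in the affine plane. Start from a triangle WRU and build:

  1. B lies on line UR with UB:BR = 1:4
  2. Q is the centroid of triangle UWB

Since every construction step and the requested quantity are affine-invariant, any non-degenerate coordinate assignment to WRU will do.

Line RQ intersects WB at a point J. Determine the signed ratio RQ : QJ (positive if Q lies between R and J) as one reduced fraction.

Assign W = (0, 0), R = (1, 0), U = (0, 1) — the answer is frame-independent, so this choice is without loss of generality.
1. B lies on line UR with UB:BR = 1:4 ⇒ B = (1/5, 4/5)
2. Q is the centroid of triangle UWB ⇒ Q = (1/15, 3/5)
line RQ meets WB at J = (9/65, 36/65)
Q = R + t·(J−R) with t = 13/12, so RQ:QJ = 13/12:-1/12

RQ:QJ = -13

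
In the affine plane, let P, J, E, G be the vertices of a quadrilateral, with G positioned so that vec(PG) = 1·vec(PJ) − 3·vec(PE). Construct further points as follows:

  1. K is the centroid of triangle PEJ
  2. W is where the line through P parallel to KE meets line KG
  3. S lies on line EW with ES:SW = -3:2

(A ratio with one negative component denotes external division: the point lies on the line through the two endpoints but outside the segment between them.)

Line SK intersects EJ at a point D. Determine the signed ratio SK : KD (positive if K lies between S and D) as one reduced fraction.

SK:KD = 14

Choose coordinates P = (0, 0), J = (1, 0), E = (0, 1), G = (1, -3).
1. K is the centroid of triangle PEJ ⇒ K = (1/3, 1/3)
2. W is where the line through P parallel to KE meets line KG ⇒ W = (2/3, -4/3)
3. S lies on line EW with ES:SW = -3:2 ⇒ S = (2, -6)
line SK meets EJ at D = (3/14, 11/14)
K = S + t·(D−S) with t = 14/15, so SK:KD = 14/15:1/15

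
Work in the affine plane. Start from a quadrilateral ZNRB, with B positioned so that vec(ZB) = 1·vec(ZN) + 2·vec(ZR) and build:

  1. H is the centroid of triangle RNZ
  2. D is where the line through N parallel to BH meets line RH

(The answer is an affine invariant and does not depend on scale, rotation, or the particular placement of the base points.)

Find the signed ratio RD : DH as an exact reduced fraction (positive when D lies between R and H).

Work in coordinates with Z = (0, 0), N = (1, 0), R = (0, 1), B = (1, 2).
1. H is the centroid of triangle RNZ ⇒ H = (1/3, 1/3)
2. D is where the line through N parallel to BH meets line RH ⇒ D = (7/9, -5/9)
D = R + t·(H−R) with t = 7/3, so RD:DH = t:(1−t) = 7/3:-4/3

RD:DH = -7/4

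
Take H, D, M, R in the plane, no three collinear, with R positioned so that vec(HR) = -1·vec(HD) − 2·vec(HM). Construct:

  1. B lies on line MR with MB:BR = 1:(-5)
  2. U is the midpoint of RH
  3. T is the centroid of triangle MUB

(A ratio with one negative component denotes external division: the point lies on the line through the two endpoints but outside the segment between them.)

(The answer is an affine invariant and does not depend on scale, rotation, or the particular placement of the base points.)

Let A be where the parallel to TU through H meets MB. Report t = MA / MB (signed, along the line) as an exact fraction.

Work in coordinates with H = (0, 0), D = (1, 0), M = (0, 1), R = (-1, -2).
1. B lies on line MR with MB:BR = 1:(-5) ⇒ B = (1/4, 7/4)
2. U is the midpoint of RH ⇒ U = (-1/2, -1)
3. T is the centroid of triangle MUB ⇒ T = (-1/12, 7/12)
through H parallel to TU: direction (-5/12, -19/12); meets MB at A = (5/4, 19/4)
A = M + t·(B−M) with t = 5

t = 5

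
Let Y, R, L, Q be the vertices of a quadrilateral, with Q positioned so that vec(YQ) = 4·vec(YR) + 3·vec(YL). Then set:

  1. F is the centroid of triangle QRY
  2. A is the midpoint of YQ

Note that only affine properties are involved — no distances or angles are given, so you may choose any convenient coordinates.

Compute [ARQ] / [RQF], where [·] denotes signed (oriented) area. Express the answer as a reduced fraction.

Choose coordinates Y = (0, 0), R = (1, 0), L = (0, 1), Q = (4, 3).
1. F is the centroid of triangle QRY ⇒ F = (5/3, 1)
2. A is the midpoint of YQ ⇒ A = (2, 3/2)
2·[ARQ] = 3/2, 2·[RQF] = 1
[ARQ]:[RQF] = 3/2:1 = 3/2

[ARQ]:[RQF] = 3/2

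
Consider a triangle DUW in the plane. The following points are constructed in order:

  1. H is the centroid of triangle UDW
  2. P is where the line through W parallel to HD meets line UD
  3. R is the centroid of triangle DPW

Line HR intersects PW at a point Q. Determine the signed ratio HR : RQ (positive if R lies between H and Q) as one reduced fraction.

HR:RQ = 2

Set D = (0, 0), U = (1, 0), W = (0, 1); any affine frame gives the same invariant.
1. H is the centroid of triangle UDW ⇒ H = (1/3, 1/3)
2. P is where the line through W parallel to HD meets line UD ⇒ P = (-1, 0)
3. R is the centroid of triangle DPW ⇒ R = (-1/3, 1/3)
line HR meets PW at Q = (-2/3, 1/3)
R = H + t·(Q−H) with t = 2/3, so HR:RQ = 2/3:1/3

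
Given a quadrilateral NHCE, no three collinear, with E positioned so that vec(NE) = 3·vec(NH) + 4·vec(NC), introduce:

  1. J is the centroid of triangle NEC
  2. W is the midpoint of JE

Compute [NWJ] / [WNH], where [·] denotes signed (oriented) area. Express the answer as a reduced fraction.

[NWJ]:[WNH] = 3/17

Work in coordinates with N = (0, 0), H = (1, 0), C = (0, 1), E = (3, 4).
1. J is the centroid of triangle NEC ⇒ J = (1, 5/3)
2. W is the midpoint of JE ⇒ W = (2, 17/6)
2·[NWJ] = 1/2, 2·[WNH] = 17/6
[NWJ]:[WNH] = 1/2:17/6 = 3/17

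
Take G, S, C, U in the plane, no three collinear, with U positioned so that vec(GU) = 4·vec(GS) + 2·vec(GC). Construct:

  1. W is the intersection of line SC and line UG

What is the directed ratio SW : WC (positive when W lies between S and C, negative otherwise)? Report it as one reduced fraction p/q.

Work in coordinates with G = (0, 0), S = (1, 0), C = (0, 1), U = (4, 2).
1. W is the intersection of line SC and line UG ⇒ W = (2/3, 1/3)
W = S + t·(C−S) with t = 1/3, so SW:WC = t:(1−t) = 1/3:2/3

SW:WC = 1/2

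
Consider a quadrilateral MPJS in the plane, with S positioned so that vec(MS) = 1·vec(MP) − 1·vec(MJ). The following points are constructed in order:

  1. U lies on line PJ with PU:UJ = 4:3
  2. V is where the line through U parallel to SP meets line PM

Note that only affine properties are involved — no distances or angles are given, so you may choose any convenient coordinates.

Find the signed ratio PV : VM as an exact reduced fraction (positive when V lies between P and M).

Set M = (0, 0), P = (1, 0), J = (0, 1), S = (1, -1); any affine frame gives the same invariant.
1. U lies on line PJ with PU:UJ = 4:3 ⇒ U = (3/7, 4/7)
2. V is where the line through U parallel to SP meets line PM ⇒ V = (3/7, 0)
V = P + t·(M−P) with t = 4/7, so PV:VM = t:(1−t) = 4/7:3/7

PV:VM = 4/3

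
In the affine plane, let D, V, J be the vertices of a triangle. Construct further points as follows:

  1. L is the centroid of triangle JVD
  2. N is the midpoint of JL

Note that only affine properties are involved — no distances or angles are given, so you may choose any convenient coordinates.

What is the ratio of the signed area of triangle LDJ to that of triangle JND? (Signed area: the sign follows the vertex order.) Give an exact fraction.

Set D = (0, 0), V = (1, 0), J = (0, 1); any affine frame gives the same invariant.
1. L is the centroid of triangle JVD ⇒ L = (1/3, 1/3)
2. N is the midpoint of JL ⇒ N = (1/6, 2/3)
2·[LDJ] = -1/3, 2·[JND] = -1/6
[LDJ]:[JND] = -1/3:-1/6 = 2

[LDJ]:[JND] = 2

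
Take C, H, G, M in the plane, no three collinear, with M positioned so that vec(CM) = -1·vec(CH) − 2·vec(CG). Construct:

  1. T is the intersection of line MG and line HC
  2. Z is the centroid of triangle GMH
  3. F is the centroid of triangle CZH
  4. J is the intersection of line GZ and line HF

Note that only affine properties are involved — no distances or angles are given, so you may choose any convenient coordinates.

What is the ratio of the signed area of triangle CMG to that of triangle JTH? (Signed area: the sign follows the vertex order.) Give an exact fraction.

[CMG]:[JTH] = 9/2

Work in coordinates with C = (0, 0), H = (1, 0), G = (0, 1), M = (-1, -2).
1. T is the intersection of line MG and line HC ⇒ T = (-1/3, 0)
2. Z is the centroid of triangle GMH ⇒ Z = (0, -1/3)
3. F is the centroid of triangle CZH ⇒ F = (1/3, -1/9)
4. J is the intersection of line GZ and line HF ⇒ J = (0, -1/6)
2·[CMG] = -1, 2·[JTH] = -2/9
[CMG]:[JTH] = -1:-2/9 = 9/2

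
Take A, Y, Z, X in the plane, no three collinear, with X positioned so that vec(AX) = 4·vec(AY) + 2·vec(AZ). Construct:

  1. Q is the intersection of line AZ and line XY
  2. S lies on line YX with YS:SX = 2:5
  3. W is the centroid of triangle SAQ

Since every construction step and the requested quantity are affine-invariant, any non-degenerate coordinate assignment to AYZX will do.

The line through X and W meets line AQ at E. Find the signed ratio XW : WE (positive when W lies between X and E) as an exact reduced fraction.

XW:WE = 71/13

Work in coordinates with A = (0, 0), Y = (1, 0), Z = (0, 1), X = (4, 2).
1. Q is the intersection of line AZ and line XY ⇒ Q = (0, -2/3)
2. S lies on line YX with YS:SX = 2:5 ⇒ S = (13/7, 4/7)
3. W is the centroid of triangle SAQ ⇒ W = (13/21, -2/63)
line XW meets AQ at E = (0, -86/213)
W = X + t·(E−X) with t = 71/84, so XW:WE = 71/84:13/84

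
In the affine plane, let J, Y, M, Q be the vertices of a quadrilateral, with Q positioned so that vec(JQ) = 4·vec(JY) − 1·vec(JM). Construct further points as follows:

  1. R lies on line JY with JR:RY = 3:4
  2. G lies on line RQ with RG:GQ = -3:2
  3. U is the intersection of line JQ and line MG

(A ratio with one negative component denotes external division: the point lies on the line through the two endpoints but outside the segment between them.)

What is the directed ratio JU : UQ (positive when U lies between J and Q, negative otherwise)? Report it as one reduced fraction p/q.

Choose coordinates J = (0, 0), Y = (1, 0), M = (0, 1), Q = (4, -1).
1. R lies on line JY with JR:RY = 3:4 ⇒ R = (3/7, 0)
2. G lies on line RQ with RG:GQ = -3:2 ⇒ G = (78/7, -3)
3. U is the intersection of line JQ and line MG ⇒ U = (156/17, -39/17)
U = J + t·(Q−J) with t = 39/17, so JU:UQ = t:(1−t) = 39/17:-22/17

JU:UQ = -39/22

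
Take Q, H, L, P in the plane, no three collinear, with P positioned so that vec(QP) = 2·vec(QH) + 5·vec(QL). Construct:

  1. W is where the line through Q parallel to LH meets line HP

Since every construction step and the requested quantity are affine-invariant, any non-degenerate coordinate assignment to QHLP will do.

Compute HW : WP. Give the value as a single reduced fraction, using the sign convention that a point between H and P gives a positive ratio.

Assign Q = (0, 0), H = (1, 0), L = (0, 1), P = (2, 5) — the answer is frame-independent, so this choice is without loss of generality.
1. W is where the line through Q parallel to LH meets line HP ⇒ W = (5/6, -5/6)
W = H + t·(P−H) with t = -1/6, so HW:WP = t:(1−t) = -1/6:7/6

HW:WP = -1/7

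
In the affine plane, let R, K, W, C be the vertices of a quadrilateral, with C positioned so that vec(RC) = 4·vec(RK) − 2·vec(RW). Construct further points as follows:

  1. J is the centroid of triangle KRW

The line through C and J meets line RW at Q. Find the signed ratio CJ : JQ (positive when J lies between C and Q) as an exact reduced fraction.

Set R = (0, 0), K = (1, 0), W = (0, 1), C = (4, -2); any affine frame gives the same invariant.
1. J is the centroid of triangle KRW ⇒ J = (1/3, 1/3)
line CJ meets RW at Q = (0, 6/11)
J = C + t·(Q−C) with t = 11/12, so CJ:JQ = 11/12:1/12

CJ:JQ = 11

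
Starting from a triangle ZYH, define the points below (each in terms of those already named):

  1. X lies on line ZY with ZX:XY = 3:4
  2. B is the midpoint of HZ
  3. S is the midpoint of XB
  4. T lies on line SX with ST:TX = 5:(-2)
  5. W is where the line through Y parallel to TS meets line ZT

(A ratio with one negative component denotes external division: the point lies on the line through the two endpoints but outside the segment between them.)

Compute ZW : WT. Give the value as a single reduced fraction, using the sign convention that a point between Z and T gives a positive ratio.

ZW:WT = -7/4

Choose coordinates Z = (0, 0), Y = (1, 0), H = (0, 1).
1. X lies on line ZY with ZX:XY = 3:4 ⇒ X = (3/7, 0)
2. B is the midpoint of HZ ⇒ B = (0, 1/2)
3. S is the midpoint of XB ⇒ S = (3/14, 1/4)
4. T lies on line SX with ST:TX = 5:(-2) ⇒ T = (4/7, -1/6)
5. W is where the line through Y parallel to TS meets line ZT ⇒ W = (4/3, -7/18)
W = Z + t·(T−Z) with t = 7/3, so ZW:WT = t:(1−t) = 7/3:-4/3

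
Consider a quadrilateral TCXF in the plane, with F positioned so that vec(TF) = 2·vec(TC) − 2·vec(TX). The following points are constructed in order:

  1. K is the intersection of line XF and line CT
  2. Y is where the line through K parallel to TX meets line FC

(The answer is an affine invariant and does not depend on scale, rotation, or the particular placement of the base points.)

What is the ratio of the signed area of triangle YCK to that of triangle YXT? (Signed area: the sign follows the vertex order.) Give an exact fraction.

[YCK]:[YXT] = -1/3

Set T = (0, 0), C = (1, 0), X = (0, 1), F = (2, -2); any affine frame gives the same invariant.
1. K is the intersection of line XF and line CT ⇒ K = (2/3, 0)
2. Y is where the line through K parallel to TX meets line FC ⇒ Y = (2/3, 2/3)
2·[YCK] = -2/9, 2·[YXT] = 2/3
[YCK]:[YXT] = -2/9:2/3 = -1/3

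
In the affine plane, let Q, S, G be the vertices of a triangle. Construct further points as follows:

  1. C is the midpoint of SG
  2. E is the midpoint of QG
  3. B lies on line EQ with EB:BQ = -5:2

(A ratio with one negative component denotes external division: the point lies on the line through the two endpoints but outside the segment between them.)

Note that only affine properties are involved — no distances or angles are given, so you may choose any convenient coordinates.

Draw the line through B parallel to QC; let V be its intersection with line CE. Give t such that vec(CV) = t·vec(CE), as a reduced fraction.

Set Q = (0, 0), S = (1, 0), G = (0, 1); any affine frame gives the same invariant.
1. C is the midpoint of SG ⇒ C = (1/2, 1/2)
2. E is the midpoint of QG ⇒ E = (0, 1/2)
3. B lies on line EQ with EB:BQ = -5:2 ⇒ B = (0, -1/3)
through B parallel to QC: direction (1/2, 1/2); meets CE at V = (5/6, 1/2)
V = C + t·(E−C) with t = -2/3

t = -2/3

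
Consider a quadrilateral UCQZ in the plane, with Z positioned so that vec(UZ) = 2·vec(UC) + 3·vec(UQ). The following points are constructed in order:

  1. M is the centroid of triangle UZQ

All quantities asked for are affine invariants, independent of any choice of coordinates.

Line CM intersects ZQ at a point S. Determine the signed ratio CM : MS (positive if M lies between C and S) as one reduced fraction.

CM:MS = 5

Assign U = (0, 0), C = (1, 0), Q = (0, 1), Z = (2, 3) — the answer is frame-independent, so this choice is without loss of generality.
1. M is the centroid of triangle UZQ ⇒ M = (2/3, 4/3)
line CM meets ZQ at S = (3/5, 8/5)
M = C + t·(S−C) with t = 5/6, so CM:MS = 5/6:1/6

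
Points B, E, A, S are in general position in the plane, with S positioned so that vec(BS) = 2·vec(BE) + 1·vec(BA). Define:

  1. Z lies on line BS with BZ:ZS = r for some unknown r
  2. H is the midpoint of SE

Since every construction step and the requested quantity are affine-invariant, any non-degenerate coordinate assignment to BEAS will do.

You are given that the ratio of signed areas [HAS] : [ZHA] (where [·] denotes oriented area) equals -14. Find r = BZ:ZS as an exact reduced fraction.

r = 4/3

Choose coordinates B = (0, 0), E = (1, 0), A = (0, 1), S = (2, 1).
1. With BZ:ZS = r, write λ = r/(r+1) so Z = B + λ·(S−B); Z is affine-linear in λ
2. H is the midpoint of SE ⇒ H = (3/2, 1/2)
Every point depending on Z is an affine combination of Z and λ-independent points, so each such coordinate is linear in λ; the λ² term in each signed area is a multiple of (S−B)×(S−B) = 0, so 2·[HAS] and 2·[ZHA] are each linear in λ. Evaluating at λ=0 and λ=1:
  2·[HAS] = -1,   2·[ZHA] = -5/2·λ + 3/2
So [HAS]:[ZHA] = (-1) / (-5/2·λ + 3/2). Setting this equal to -14:
  -1 = -14·(-5/2·λ + 3/2)  ⇒  λ = 4/7
Then r = λ/(1−λ) = (4/7)/(3/7) = 4/3. Check: with r = 4/3, Z = (8/7, 4/7) and [HAS]:[ZHA] = -14 as required.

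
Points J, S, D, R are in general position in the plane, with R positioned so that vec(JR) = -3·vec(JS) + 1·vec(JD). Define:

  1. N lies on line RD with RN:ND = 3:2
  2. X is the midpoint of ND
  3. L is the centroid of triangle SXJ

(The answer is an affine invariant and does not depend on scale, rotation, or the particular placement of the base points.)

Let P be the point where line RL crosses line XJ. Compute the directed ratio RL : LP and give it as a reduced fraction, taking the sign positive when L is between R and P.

RL:LP = -41/5

Choose coordinates J = (0, 0), S = (1, 0), D = (0, 1), R = (-3, 1).
1. N lies on line RD with RN:ND = 3:2 ⇒ N = (-6/5, 1)
2. X is the midpoint of ND ⇒ X = (-3/5, 1)
3. L is the centroid of triangle SXJ ⇒ L = (2/15, 1/3)
line RL meets XJ at P = (-51/205, 17/41)
L = R + t·(P−R) with t = 41/36, so RL:LP = 41/36:-5/36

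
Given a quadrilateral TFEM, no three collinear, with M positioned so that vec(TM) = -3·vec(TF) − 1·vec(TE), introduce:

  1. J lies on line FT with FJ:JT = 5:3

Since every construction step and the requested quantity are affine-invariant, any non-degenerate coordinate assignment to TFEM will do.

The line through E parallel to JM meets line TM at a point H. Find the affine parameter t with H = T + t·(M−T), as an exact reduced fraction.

Set T = (0, 0), F = (1, 0), E = (0, 1), M = (-3, -1); any affine frame gives the same invariant.
1. J lies on line FT with FJ:JT = 5:3 ⇒ J = (3/8, 0)
through E parallel to JM: direction (-27/8, -1); meets TM at H = (27, 9)
H = T + t·(M−T) with t = -9

t = -9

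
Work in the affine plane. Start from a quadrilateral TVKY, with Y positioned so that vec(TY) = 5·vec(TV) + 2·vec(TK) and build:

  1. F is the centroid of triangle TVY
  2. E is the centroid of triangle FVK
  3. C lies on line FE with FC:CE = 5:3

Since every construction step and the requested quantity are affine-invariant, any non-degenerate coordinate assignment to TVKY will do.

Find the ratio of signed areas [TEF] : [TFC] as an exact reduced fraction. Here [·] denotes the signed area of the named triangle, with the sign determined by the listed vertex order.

Set T = (0, 0), V = (1, 0), K = (0, 1), Y = (5, 2); any affine frame gives the same invariant.
1. F is the centroid of triangle TVY ⇒ F = (2, 2/3)
2. E is the centroid of triangle FVK ⇒ E = (1, 5/9)
3. C lies on line FE with FC:CE = 5:3 ⇒ C = (11/8, 43/72)
2·[TEF] = -4/9, 2·[TFC] = 5/18
[TEF]:[TFC] = -4/9:5/18 = -8/5

[TEF]:[TFC] = -8/5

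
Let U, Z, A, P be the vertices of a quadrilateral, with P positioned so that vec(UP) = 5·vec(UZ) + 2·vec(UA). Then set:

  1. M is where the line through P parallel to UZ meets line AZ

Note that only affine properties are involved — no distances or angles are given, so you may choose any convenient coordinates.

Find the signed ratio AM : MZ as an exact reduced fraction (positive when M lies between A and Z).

AM:MZ = -1/2

Choose coordinates U = (0, 0), Z = (1, 0), A = (0, 1), P = (5, 2).
1. M is where the line through P parallel to UZ meets line AZ ⇒ M = (-1, 2)
M = A + t·(Z−A) with t = -1, so AM:MZ = t:(1−t) = -1:2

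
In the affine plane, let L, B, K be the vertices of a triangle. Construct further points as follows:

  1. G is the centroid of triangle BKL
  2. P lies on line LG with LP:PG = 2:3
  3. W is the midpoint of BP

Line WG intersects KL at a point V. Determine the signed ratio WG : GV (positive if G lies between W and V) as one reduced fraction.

WG:GV = 7/10

Set L = (0, 0), B = (1, 0), K = (0, 1); any affine frame gives the same invariant.
1. G is the centroid of triangle BKL ⇒ G = (1/3, 1/3)
2. P lies on line LG with LP:PG = 2:3 ⇒ P = (2/15, 2/15)
3. W is the midpoint of BP ⇒ W = (17/30, 1/15)
line WG meets KL at V = (0, 5/7)
G = W + t·(V−W) with t = 7/17, so WG:GV = 7/17:10/17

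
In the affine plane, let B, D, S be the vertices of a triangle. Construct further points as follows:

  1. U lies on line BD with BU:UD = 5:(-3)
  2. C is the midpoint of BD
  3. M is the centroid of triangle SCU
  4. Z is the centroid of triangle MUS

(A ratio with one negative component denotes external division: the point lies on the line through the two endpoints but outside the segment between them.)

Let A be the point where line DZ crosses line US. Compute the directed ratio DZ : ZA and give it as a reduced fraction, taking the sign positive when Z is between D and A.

DZ:ZA = 23/4

Work in coordinates with B = (0, 0), D = (1, 0), S = (0, 1).
1. U lies on line BD with BU:UD = 5:(-3) ⇒ U = (5/2, 0)
2. C is the midpoint of BD ⇒ C = (1/2, 0)
3. M is the centroid of triangle SCU ⇒ M = (1, 1/3)
4. Z is the centroid of triangle MUS ⇒ Z = (7/6, 4/9)
line DZ meets US at A = (55/46, 12/23)
Z = D + t·(A−D) with t = 23/27, so DZ:ZA = 23/27:4/27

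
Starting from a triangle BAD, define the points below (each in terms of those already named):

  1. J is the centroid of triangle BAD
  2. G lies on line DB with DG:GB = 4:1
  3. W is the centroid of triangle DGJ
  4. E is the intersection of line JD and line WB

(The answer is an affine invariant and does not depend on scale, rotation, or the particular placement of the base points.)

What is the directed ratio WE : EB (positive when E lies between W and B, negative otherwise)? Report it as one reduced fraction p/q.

WE:EB = -4/15

Assign B = (0, 0), A = (1, 0), D = (0, 1) — the answer is frame-independent, so this choice is without loss of generality.
1. J is the centroid of triangle BAD ⇒ J = (1/3, 1/3)
2. G lies on line DB with DG:GB = 4:1 ⇒ G = (0, 1/5)
3. W is the centroid of triangle DGJ ⇒ W = (1/9, 23/45)
4. E is the intersection of line JD and line WB ⇒ E = (5/33, 23/33)
E = W + t·(B−W) with t = -4/11, so WE:EB = t:(1−t) = -4/11:15/11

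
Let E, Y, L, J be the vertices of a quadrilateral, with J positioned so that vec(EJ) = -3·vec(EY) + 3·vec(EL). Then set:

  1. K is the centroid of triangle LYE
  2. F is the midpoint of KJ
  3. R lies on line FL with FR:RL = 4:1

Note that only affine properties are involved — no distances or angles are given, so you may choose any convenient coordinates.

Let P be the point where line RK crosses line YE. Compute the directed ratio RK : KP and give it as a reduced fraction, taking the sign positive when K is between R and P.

Set E = (0, 0), Y = (1, 0), L = (0, 1), J = (-3, 3); any affine frame gives the same invariant.
1. K is the centroid of triangle LYE ⇒ K = (1/3, 1/3)
2. F is the midpoint of KJ ⇒ F = (-4/3, 5/3)
3. R lies on line FL with FR:RL = 4:1 ⇒ R = (-4/15, 17/15)
line RK meets YE at P = (7/12, 0)
K = R + t·(P−R) with t = 12/17, so RK:KP = 12/17:5/17

RK:KP = 12/5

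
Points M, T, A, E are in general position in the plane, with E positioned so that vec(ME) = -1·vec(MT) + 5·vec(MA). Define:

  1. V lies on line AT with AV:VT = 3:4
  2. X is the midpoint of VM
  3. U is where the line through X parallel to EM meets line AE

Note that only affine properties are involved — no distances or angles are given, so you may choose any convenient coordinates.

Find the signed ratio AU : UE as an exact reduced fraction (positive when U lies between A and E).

AU:UE = -5/19

Choose coordinates M = (0, 0), T = (1, 0), A = (0, 1), E = (-1, 5).
1. V lies on line AT with AV:VT = 3:4 ⇒ V = (3/7, 4/7)
2. X is the midpoint of VM ⇒ X = (3/14, 2/7)
3. U is where the line through X parallel to EM meets line AE ⇒ U = (5/14, -3/7)
U = A + t·(E−A) with t = -5/14, so AU:UE = t:(1−t) = -5/14:19/14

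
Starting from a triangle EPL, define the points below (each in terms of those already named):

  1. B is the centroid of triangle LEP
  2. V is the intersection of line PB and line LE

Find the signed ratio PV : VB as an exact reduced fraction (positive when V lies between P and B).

PV:VB = -3

Choose coordinates E = (0, 0), P = (1, 0), L = (0, 1).
1. B is the centroid of triangle LEP ⇒ B = (1/3, 1/3)
2. V is the intersection of line PB and line LE ⇒ V = (0, 1/2)
V = P + t·(B−P) with t = 3/2, so PV:VB = t:(1−t) = 3/2:-1/2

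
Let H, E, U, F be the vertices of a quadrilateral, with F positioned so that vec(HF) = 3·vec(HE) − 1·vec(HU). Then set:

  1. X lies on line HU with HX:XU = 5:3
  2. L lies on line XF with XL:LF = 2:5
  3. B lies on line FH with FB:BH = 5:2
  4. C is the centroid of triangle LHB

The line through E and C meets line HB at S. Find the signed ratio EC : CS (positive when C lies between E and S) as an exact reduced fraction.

Assign H = (0, 0), E = (1, 0), U = (0, 1), F = (3, -1) — the answer is frame-independent, so this choice is without loss of generality.
1. X lies on line HU with HX:XU = 5:3 ⇒ X = (0, 5/8)
2. L lies on line XF with XL:LF = 2:5 ⇒ L = (6/7, 9/56)
3. B lies on line FH with FB:BH = 5:2 ⇒ B = (6/7, -2/7)
4. C is the centroid of triangle LHB ⇒ C = (4/7, -1/24)
line EC meets HB at S = (7/31, -7/93)
C = E + t·(S−E) with t = 31/56, so EC:CS = 31/56:25/56

EC:CS = 31/25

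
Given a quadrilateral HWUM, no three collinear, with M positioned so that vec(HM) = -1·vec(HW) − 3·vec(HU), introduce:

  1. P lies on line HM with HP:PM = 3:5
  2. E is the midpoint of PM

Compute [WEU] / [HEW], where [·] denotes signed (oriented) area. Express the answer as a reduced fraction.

[WEU]:[HEW] = -20/11

Assign H = (0, 0), W = (1, 0), U = (0, 1), M = (-1, -3) — the answer is frame-independent, so this choice is without loss of generality.
1. P lies on line HM with HP:PM = 3:5 ⇒ P = (-3/8, -9/8)
2. E is the midpoint of PM ⇒ E = (-11/16, -33/16)
2·[WEU] = -15/4, 2·[HEW] = 33/16
[WEU]:[HEW] = -15/4:33/16 = -20/11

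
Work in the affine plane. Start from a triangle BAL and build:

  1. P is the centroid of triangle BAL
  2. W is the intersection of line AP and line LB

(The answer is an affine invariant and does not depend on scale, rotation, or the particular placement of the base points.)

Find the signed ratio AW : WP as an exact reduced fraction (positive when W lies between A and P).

Assign B = (0, 0), A = (1, 0), L = (0, 1) — the answer is frame-independent, so this choice is without loss of generality.
1. P is the centroid of triangle BAL ⇒ P = (1/3, 1/3)
2. W is the intersection of line AP and line LB ⇒ W = (0, 1/2)
W = A + t·(P−A) with t = 3/2, so AW:WP = t:(1−t) = 3/2:-1/2

AW:WP = -3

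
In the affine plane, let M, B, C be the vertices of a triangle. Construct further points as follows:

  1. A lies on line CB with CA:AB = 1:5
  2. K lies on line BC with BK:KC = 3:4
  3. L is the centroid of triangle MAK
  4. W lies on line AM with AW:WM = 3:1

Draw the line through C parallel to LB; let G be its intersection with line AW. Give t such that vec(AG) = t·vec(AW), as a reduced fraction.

t = -7/66

Set M = (0, 0), B = (1, 0), C = (0, 1); any affine frame gives the same invariant.
1. A lies on line CB with CA:AB = 1:5 ⇒ A = (1/6, 5/6)
2. K lies on line BC with BK:KC = 3:4 ⇒ K = (4/7, 3/7)
3. L is the centroid of triangle MAK ⇒ L = (31/126, 53/126)
4. W lies on line AM with AW:WM = 3:1 ⇒ W = (1/24, 5/24)
through C parallel to LB: direction (95/126, -53/126); meets AW at G = (95/528, 475/528)
G = A + t·(W−A) with t = -7/66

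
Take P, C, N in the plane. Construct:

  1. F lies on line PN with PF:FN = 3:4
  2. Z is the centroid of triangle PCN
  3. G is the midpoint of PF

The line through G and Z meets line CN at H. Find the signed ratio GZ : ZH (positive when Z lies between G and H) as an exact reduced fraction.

GZ:ZH = 19/14

Assign P = (0, 0), C = (1, 0), N = (0, 1) — the answer is frame-independent, so this choice is without loss of generality.
1. F lies on line PN with PF:FN = 3:4 ⇒ F = (0, 3/7)
2. Z is the centroid of triangle PCN ⇒ Z = (1/3, 1/3)
3. G is the midpoint of PF ⇒ G = (0, 3/14)
line GZ meets CN at H = (11/19, 8/19)
Z = G + t·(H−G) with t = 19/33, so GZ:ZH = 19/33:14/33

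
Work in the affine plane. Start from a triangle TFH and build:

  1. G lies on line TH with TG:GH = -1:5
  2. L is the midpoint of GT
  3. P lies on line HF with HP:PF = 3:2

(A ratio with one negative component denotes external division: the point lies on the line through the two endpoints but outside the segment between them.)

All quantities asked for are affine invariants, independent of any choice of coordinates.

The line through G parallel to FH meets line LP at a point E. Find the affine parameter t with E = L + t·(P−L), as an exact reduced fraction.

t = -1/9

Set T = (0, 0), F = (1, 0), H = (0, 1); any affine frame gives the same invariant.
1. G lies on line TH with TG:GH = -1:5 ⇒ G = (0, -1/4)
2. L is the midpoint of GT ⇒ L = (0, -1/8)
3. P lies on line HF with HP:PF = 3:2 ⇒ P = (3/5, 2/5)
through G parallel to FH: direction (-1, 1); meets LP at E = (-1/15, -11/60)
E = L + t·(P−L) with t = -1/9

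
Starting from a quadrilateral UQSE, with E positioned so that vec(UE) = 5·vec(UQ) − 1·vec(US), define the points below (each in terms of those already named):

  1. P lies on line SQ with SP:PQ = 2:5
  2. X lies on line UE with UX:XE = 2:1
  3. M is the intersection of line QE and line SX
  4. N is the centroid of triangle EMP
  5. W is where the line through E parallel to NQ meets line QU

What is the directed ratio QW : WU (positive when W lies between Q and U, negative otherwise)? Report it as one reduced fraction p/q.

QW:WU = -30/19

Choose coordinates U = (0, 0), Q = (1, 0), S = (0, 1), E = (5, -1).
1. P lies on line SQ with SP:PQ = 2:5 ⇒ P = (2/7, 5/7)
2. X lies on line UE with UX:XE = 2:1 ⇒ X = (10/3, -2/3)
3. M is the intersection of line QE and line SX ⇒ M = (3, -1/2)
4. N is the centroid of triangle EMP ⇒ N = (58/21, -11/42)
5. W is where the line through E parallel to NQ meets line QU ⇒ W = (-19/11, 0)
W = Q + t·(U−Q) with t = 30/11, so QW:WU = t:(1−t) = 30/11:-19/11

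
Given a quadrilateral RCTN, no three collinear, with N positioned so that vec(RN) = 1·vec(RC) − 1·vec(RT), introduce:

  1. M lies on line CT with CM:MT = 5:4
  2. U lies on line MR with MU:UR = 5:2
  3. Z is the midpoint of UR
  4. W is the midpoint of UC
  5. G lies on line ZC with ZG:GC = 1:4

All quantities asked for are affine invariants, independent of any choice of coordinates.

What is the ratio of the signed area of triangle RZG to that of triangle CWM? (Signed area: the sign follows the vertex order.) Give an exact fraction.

[RZG]:[CWM] = 2/25

Work in coordinates with R = (0, 0), C = (1, 0), T = (0, 1), N = (1, -1).
1. M lies on line CT with CM:MT = 5:4 ⇒ M = (4/9, 5/9)
2. U lies on line MR with MU:UR = 5:2 ⇒ U = (8/63, 10/63)
3. Z is the midpoint of UR ⇒ Z = (4/63, 5/63)
4. W is the midpoint of UC ⇒ W = (71/126, 5/63)
5. G lies on line ZC with ZG:GC = 1:4 ⇒ G = (79/315, 4/63)
2·[RZG] = -1/63, 2·[CWM] = -25/126
[RZG]:[CWM] = -1/63:-25/126 = 2/25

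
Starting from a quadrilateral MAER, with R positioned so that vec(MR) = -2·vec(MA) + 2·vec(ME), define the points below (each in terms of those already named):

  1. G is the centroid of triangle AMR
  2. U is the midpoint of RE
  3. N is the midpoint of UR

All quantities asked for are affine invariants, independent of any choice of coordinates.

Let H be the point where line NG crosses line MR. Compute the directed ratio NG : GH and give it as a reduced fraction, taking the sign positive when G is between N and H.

NG:GH = -1/4

Choose coordinates M = (0, 0), A = (1, 0), E = (0, 1), R = (-2, 2).
1. G is the centroid of triangle AMR ⇒ G = (-1/3, 2/3)
2. U is the midpoint of RE ⇒ U = (-1, 3/2)
3. N is the midpoint of UR ⇒ N = (-3/2, 7/4)
line NG meets MR at H = (-5, 5)
G = N + t·(H−N) with t = -1/3, so NG:GH = -1/3:4/3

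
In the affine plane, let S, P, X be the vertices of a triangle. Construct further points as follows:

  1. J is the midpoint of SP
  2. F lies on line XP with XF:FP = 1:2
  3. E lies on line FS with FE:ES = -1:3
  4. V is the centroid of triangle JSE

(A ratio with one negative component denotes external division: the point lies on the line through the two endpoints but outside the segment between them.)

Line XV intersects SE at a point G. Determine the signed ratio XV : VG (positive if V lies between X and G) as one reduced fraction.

XV:VG = -4

Assign S = (0, 0), P = (1, 0), X = (0, 1) — the answer is frame-independent, so this choice is without loss of generality.
1. J is the midpoint of SP ⇒ J = (1/2, 0)
2. F lies on line XP with XF:FP = 1:2 ⇒ F = (1/3, 2/3)
3. E lies on line FS with FE:ES = -1:3 ⇒ E = (1/2, 1)
4. V is the centroid of triangle JSE ⇒ V = (1/3, 1/3)
line XV meets SE at G = (1/4, 1/2)
V = X + t·(G−X) with t = 4/3, so XV:VG = 4/3:-1/3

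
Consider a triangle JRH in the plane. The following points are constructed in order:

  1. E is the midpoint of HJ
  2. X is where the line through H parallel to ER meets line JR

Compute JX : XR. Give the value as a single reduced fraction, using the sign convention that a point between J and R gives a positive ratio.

JX:XR = -2

Choose coordinates J = (0, 0), R = (1, 0), H = (0, 1).
1. E is the midpoint of HJ ⇒ E = (0, 1/2)
2. X is where the line through H parallel to ER meets line JR ⇒ X = (2, 0)
X = J + t·(R−J) with t = 2, so JX:XR = t:(1−t) = 2:-1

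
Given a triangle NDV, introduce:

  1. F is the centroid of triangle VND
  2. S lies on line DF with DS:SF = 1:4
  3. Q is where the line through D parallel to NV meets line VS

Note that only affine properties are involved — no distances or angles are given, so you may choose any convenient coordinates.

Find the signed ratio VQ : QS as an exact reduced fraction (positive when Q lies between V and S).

Set N = (0, 0), D = (1, 0), V = (0, 1); any affine frame gives the same invariant.
1. F is the centroid of triangle VND ⇒ F = (1/3, 1/3)
2. S lies on line DF with DS:SF = 1:4 ⇒ S = (13/15, 1/15)
3. Q is where the line through D parallel to NV meets line VS ⇒ Q = (1, -1/13)
Q = V + t·(S−V) with t = 15/13, so VQ:QS = t:(1−t) = 15/13:-2/13

VQ:QS = -15/2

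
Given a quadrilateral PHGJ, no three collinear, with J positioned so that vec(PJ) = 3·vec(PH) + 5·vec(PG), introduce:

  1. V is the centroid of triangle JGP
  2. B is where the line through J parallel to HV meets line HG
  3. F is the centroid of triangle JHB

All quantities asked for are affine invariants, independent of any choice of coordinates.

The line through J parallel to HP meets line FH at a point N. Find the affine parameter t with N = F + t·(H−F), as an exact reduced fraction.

t = -4

Work in coordinates with P = (0, 0), H = (1, 0), G = (0, 1), J = (3, 5).
1. V is the centroid of triangle JGP ⇒ V = (1, 2)
2. B is where the line through J parallel to HV meets line HG ⇒ B = (3, -2)
3. F is the centroid of triangle JHB ⇒ F = (7/3, 1)
through J parallel to HP: direction (-1, 0); meets FH at N = (23/3, 5)
N = F + t·(H−F) with t = -4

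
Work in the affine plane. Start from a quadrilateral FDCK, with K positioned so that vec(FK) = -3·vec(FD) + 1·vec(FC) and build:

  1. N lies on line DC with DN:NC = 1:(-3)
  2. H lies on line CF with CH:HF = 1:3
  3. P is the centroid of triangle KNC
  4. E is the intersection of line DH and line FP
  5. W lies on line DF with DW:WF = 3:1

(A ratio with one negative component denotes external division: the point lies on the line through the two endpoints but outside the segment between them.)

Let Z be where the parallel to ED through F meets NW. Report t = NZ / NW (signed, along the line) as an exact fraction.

t = 10/7

Assign F = (0, 0), D = (1, 0), C = (0, 1), K = (-3, 1) — the answer is frame-independent, so this choice is without loss of generality.
1. N lies on line DC with DN:NC = 1:(-3) ⇒ N = (3/2, -1/2)
2. H lies on line CF with CH:HF = 1:3 ⇒ H = (0, 3/4)
3. P is the centroid of triangle KNC ⇒ P = (-1/2, 1/2)
4. E is the intersection of line DH and line FP ⇒ E = (-3, 3)
5. W lies on line DF with DW:WF = 3:1 ⇒ W = (1/4, 0)
through F parallel to ED: direction (4, -3); meets NW at Z = (-2/7, 3/14)
Z = N + t·(W−N) with t = 10/7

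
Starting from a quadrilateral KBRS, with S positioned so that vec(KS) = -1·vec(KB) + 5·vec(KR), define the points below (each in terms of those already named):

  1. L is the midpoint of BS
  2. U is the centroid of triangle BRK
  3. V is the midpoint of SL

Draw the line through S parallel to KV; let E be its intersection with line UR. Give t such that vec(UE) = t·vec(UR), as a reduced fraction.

Set K = (0, 0), B = (1, 0), R = (0, 1), S = (-1, 5); any affine frame gives the same invariant.
1. L is the midpoint of BS ⇒ L = (0, 5/2)
2. U is the centroid of triangle BRK ⇒ U = (1/3, 1/3)
3. V is the midpoint of SL ⇒ V = (-1/2, 15/4)
through S parallel to KV: direction (-1/2, 15/4); meets UR at E = (-7/11, 25/11)
E = U + t·(R−U) with t = 32/11

t = 32/11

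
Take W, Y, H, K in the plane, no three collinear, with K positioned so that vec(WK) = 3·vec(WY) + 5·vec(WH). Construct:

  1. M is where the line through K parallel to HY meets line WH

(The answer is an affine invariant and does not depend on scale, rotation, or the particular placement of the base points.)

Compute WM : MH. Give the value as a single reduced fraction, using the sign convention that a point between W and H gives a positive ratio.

WM:MH = -8/7

Assign W = (0, 0), Y = (1, 0), H = (0, 1), K = (3, 5) — the answer is frame-independent, so this choice is without loss of generality.
1. M is where the line through K parallel to HY meets line WH ⇒ M = (0, 8)
M = W + t·(H−W) with t = 8, so WM:MH = t:(1−t) = 8:-7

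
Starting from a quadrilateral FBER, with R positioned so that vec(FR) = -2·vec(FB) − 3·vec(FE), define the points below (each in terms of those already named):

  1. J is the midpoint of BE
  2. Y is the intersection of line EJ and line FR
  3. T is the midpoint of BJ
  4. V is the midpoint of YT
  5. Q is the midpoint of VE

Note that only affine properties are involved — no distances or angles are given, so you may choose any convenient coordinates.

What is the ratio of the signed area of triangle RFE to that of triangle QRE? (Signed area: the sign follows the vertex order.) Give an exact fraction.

Choose coordinates F = (0, 0), B = (1, 0), E = (0, 1), R = (-2, -3).
1. J is the midpoint of BE ⇒ J = (1/2, 1/2)
2. Y is the intersection of line EJ and line FR ⇒ Y = (2/5, 3/5)
3. T is the midpoint of BJ ⇒ T = (3/4, 1/4)
4. V is the midpoint of YT ⇒ V = (23/40, 17/40)
5. Q is the midpoint of VE ⇒ Q = (23/80, 57/80)
2·[RFE] = 2, 2·[QRE] = -69/40
[RFE]:[QRE] = 2:-69/40 = -80/69

[RFE]:[QRE] = -80/69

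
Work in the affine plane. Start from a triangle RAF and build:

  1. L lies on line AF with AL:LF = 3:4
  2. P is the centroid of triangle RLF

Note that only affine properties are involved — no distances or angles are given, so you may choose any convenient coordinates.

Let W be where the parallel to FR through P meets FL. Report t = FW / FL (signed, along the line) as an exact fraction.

t = 1/3

Set R = (0, 0), A = (1, 0), F = (0, 1); any affine frame gives the same invariant.
1. L lies on line AF with AL:LF = 3:4 ⇒ L = (4/7, 3/7)
2. P is the centroid of triangle RLF ⇒ P = (4/21, 10/21)
through P parallel to FR: direction (0, -1); meets FL at W = (4/21, 17/21)
W = F + t·(L−F) with t = 1/3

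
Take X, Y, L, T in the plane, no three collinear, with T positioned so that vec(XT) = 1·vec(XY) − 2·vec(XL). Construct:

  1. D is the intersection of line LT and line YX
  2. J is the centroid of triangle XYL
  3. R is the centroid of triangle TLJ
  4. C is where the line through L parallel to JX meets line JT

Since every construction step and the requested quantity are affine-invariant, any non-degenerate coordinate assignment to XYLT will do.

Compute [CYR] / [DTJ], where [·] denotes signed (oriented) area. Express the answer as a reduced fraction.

Assign X = (0, 0), Y = (1, 0), L = (0, 1), T = (1, -2) — the answer is frame-independent, so this choice is without loss of generality.
1. D is the intersection of line LT and line YX ⇒ D = (1/3, 0)
2. J is the centroid of triangle XYL ⇒ J = (1/3, 1/3)
3. R is the centroid of triangle TLJ ⇒ R = (4/9, -2/9)
4. C is where the line through L parallel to JX meets line JT ⇒ C = (1/9, 10/9)
2·[CYR] = -22/27, 2·[DTJ] = 2/9
[CYR]:[DTJ] = -22/27:2/9 = -11/3

[CYR]:[DTJ] = -11/3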